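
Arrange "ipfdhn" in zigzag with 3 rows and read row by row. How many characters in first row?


Zigzag "ipfdhn" into 3 rows:
Placing characters:
  'i' => row 0
  'p' => row 1
  'f' => row 2
  'd' => row 1
  'h' => row 0
  'n' => row 1
Rows:
  Row 0: "ih"
  Row 1: "pdn"
  Row 2: "f"
First row length: 2

2


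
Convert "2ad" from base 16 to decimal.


Input: "2ad" in base 16
Positional expansion:
  Digit '2' (value 2) x 16^2 = 512
  Digit 'a' (value 10) x 16^1 = 160
  Digit 'd' (value 13) x 16^0 = 13
Sum = 685

685


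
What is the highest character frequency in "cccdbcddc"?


Input: cccdbcddc
Character counts:
  'b': 1
  'c': 5
  'd': 3
Maximum frequency: 5

5


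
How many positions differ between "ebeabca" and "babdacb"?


Comparing "ebeabca" and "babdacb" position by position:
  Position 0: 'e' vs 'b' => DIFFER
  Position 1: 'b' vs 'a' => DIFFER
  Position 2: 'e' vs 'b' => DIFFER
  Position 3: 'a' vs 'd' => DIFFER
  Position 4: 'b' vs 'a' => DIFFER
  Position 5: 'c' vs 'c' => same
  Position 6: 'a' vs 'b' => DIFFER
Positions that differ: 6

6


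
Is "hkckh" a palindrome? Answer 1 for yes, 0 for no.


Input: hkckh
Reversed: hkckh
  Compare pos 0 ('h') with pos 4 ('h'): match
  Compare pos 1 ('k') with pos 3 ('k'): match
Result: palindrome

1


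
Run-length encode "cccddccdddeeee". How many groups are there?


Input: cccddccdddeeee
Scanning for consecutive runs:
  Group 1: 'c' x 3 (positions 0-2)
  Group 2: 'd' x 2 (positions 3-4)
  Group 3: 'c' x 2 (positions 5-6)
  Group 4: 'd' x 3 (positions 7-9)
  Group 5: 'e' x 4 (positions 10-13)
Total groups: 5

5


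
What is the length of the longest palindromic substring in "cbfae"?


Input: "cbfae"
Checking substrings for palindromes:
  No multi-char palindromic substrings found
Longest palindromic substring: "c" with length 1

1


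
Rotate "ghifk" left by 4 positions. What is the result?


Input: "ghifk", rotate left by 4
First 4 characters: "ghif"
Remaining characters: "k"
Concatenate remaining + first: "k" + "ghif" = "kghif"

kghif


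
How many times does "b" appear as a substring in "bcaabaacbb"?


Searching for "b" in "bcaabaacbb"
Scanning each position:
  Position 0: "b" => MATCH
  Position 1: "c" => no
  Position 2: "a" => no
  Position 3: "a" => no
  Position 4: "b" => MATCH
  Position 5: "a" => no
  Position 6: "a" => no
  Position 7: "c" => no
  Position 8: "b" => MATCH
  Position 9: "b" => MATCH
Total occurrences: 4

4


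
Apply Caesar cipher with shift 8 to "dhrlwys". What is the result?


Caesar cipher: shift "dhrlwys" by 8
  'd' (pos 3) + 8 = pos 11 = 'l'
  'h' (pos 7) + 8 = pos 15 = 'p'
  'r' (pos 17) + 8 = pos 25 = 'z'
  'l' (pos 11) + 8 = pos 19 = 't'
  'w' (pos 22) + 8 = pos 4 = 'e'
  'y' (pos 24) + 8 = pos 6 = 'g'
  's' (pos 18) + 8 = pos 0 = 'a'
Result: lpztega

lpztega


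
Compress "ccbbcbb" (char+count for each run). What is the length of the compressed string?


Input: ccbbcbb
Runs:
  'c' x 2 => "c2"
  'b' x 2 => "b2"
  'c' x 1 => "c1"
  'b' x 2 => "b2"
Compressed: "c2b2c1b2"
Compressed length: 8

8


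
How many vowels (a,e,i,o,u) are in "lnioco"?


Input: lnioco
Checking each character:
  'l' at position 0: consonant
  'n' at position 1: consonant
  'i' at position 2: vowel (running total: 1)
  'o' at position 3: vowel (running total: 2)
  'c' at position 4: consonant
  'o' at position 5: vowel (running total: 3)
Total vowels: 3

3


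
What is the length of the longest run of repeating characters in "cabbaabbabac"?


Input: "cabbaabbabac"
Scanning for longest run:
  Position 1 ('a'): new char, reset run to 1
  Position 2 ('b'): new char, reset run to 1
  Position 3 ('b'): continues run of 'b', length=2
  Position 4 ('a'): new char, reset run to 1
  Position 5 ('a'): continues run of 'a', length=2
  Position 6 ('b'): new char, reset run to 1
  Position 7 ('b'): continues run of 'b', length=2
  Position 8 ('a'): new char, reset run to 1
  Position 9 ('b'): new char, reset run to 1
  Position 10 ('a'): new char, reset run to 1
  Position 11 ('c'): new char, reset run to 1
Longest run: 'b' with length 2

2


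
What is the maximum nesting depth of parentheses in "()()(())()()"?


Input: "()()(())()()"
Tracking depth:
  Position 0 '(': depth becomes 1
  Position 1 ')': depth becomes 0
  Position 2 '(': depth becomes 1
  Position 3 ')': depth becomes 0
  Position 4 '(': depth becomes 1
  Position 5 '(': depth becomes 2
  Position 6 ')': depth becomes 1
  Position 7 ')': depth becomes 0
  Position 8 '(': depth becomes 1
  Position 9 ')': depth becomes 0
  Position 10 '(': depth becomes 1
  Position 11 ')': depth becomes 0
Maximum depth reached: 2

2


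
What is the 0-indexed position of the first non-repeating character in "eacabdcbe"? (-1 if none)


Input: eacabdcbe
Character frequencies:
  'a': 2
  'b': 2
  'c': 2
  'd': 1
  'e': 2
Scanning left to right for freq == 1:
  Position 0 ('e'): freq=2, skip
  Position 1 ('a'): freq=2, skip
  Position 2 ('c'): freq=2, skip
  Position 3 ('a'): freq=2, skip
  Position 4 ('b'): freq=2, skip
  Position 5 ('d'): unique! => answer = 5

5


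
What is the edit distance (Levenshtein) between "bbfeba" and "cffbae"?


Computing edit distance: "bbfeba" -> "cffbae"
DP table:
           c    f    f    b    a    e
      0    1    2    3    4    5    6
  b   1    1    2    3    3    4    5
  b   2    2    2    3    3    4    5
  f   3    3    2    2    3    4    5
  e   4    4    3    3    3    4    4
  b   5    5    4    4    3    4    5
  a   6    6    5    5    4    3    4
Edit distance = dp[6][6] = 4

4


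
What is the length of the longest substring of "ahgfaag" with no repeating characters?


Input: "ahgfaag"
Sliding window (track last position of each char):
  Position 0 ('a'): window [0,0] length 1 -- new best
  Position 1 ('h'): window [0,1] length 2 -- new best
  Position 2 ('g'): window [0,2] length 3 -- new best
  Position 3 ('f'): window [0,3] length 4 -- new best
  Position 4 ('a'): repeat (last at 0), move window start to 1
  Position 4 ('a'): window [1,4] length 4
  Position 5 ('a'): repeat (last at 4), move window start to 5
  Position 5 ('a'): window [5,5] length 1
  Position 6 ('g'): window [5,6] length 2
Longest substring with no repeats: "ahgf" with length 4

4


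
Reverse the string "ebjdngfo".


Input: ebjdngfo
Reading characters right to left:
  Position 7: 'o'
  Position 6: 'f'
  Position 5: 'g'
  Position 4: 'n'
  Position 3: 'd'
  Position 2: 'j'
  Position 1: 'b'
  Position 0: 'e'
Reversed: ofgndjbe

ofgndjbe


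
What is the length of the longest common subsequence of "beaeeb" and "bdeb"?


LCS of "beaeeb" and "bdeb"
DP table:
           b    d    e    b
      0    0    0    0    0
  b   0    1    1    1    1
  e   0    1    1    2    2
  a   0    1    1    2    2
  e   0    1    1    2    2
  e   0    1    1    2    2
  b   0    1    1    2    3
LCS length = dp[6][4] = 3

3


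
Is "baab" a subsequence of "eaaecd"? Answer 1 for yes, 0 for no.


Check if "baab" is a subsequence of "eaaecd"
Greedy scan:
  Position 0 ('e'): no match needed
  Position 1 ('a'): no match needed
  Position 2 ('a'): no match needed
  Position 3 ('e'): no match needed
  Position 4 ('c'): no match needed
  Position 5 ('d'): no match needed
Only matched 0/4 characters => not a subsequence

0


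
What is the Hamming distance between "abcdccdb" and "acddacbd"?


Comparing "abcdccdb" and "acddacbd" position by position:
  Position 0: 'a' vs 'a' => same
  Position 1: 'b' vs 'c' => differ
  Position 2: 'c' vs 'd' => differ
  Position 3: 'd' vs 'd' => same
  Position 4: 'c' vs 'a' => differ
  Position 5: 'c' vs 'c' => same
  Position 6: 'd' vs 'b' => differ
  Position 7: 'b' vs 'd' => differ
Total differences (Hamming distance): 5

5


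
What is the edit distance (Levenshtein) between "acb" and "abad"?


Computing edit distance: "acb" -> "abad"
DP table:
           a    b    a    d
      0    1    2    3    4
  a   1    0    1    2    3
  c   2    1    1    2    3
  b   3    2    1    2    3
Edit distance = dp[3][4] = 3

3


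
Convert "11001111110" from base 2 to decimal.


Input: "11001111110" in base 2
Positional expansion:
  Digit '1' (value 1) x 2^10 = 1024
  Digit '1' (value 1) x 2^9 = 512
  Digit '0' (value 0) x 2^8 = 0
  Digit '0' (value 0) x 2^7 = 0
  Digit '1' (value 1) x 2^6 = 64
  Digit '1' (value 1) x 2^5 = 32
  Digit '1' (value 1) x 2^4 = 16
  Digit '1' (value 1) x 2^3 = 8
  Digit '1' (value 1) x 2^2 = 4
  Digit '1' (value 1) x 2^1 = 2
  Digit '0' (value 0) x 2^0 = 0
Sum = 1662

1662


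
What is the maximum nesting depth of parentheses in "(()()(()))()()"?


Input: "(()()(()))()()"
Tracking depth:
  Position 0 '(': depth becomes 1
  Position 1 '(': depth becomes 2
  Position 2 ')': depth becomes 1
  Position 3 '(': depth becomes 2
  Position 4 ')': depth becomes 1
  Position 5 '(': depth becomes 2
  Position 6 '(': depth becomes 3
  Position 7 ')': depth becomes 2
  Position 8 ')': depth becomes 1
  Position 9 ')': depth becomes 0
  Position 10 '(': depth becomes 1
  Position 11 ')': depth becomes 0
  Position 12 '(': depth becomes 1
  Position 13 ')': depth becomes 0
Maximum depth reached: 3

3


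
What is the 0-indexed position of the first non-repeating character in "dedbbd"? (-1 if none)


Input: dedbbd
Character frequencies:
  'b': 2
  'd': 3
  'e': 1
Scanning left to right for freq == 1:
  Position 0 ('d'): freq=3, skip
  Position 1 ('e'): unique! => answer = 1

1


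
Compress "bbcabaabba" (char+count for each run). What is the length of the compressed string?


Input: bbcabaabba
Runs:
  'b' x 2 => "b2"
  'c' x 1 => "c1"
  'a' x 1 => "a1"
  'b' x 1 => "b1"
  'a' x 2 => "a2"
  'b' x 2 => "b2"
  'a' x 1 => "a1"
Compressed: "b2c1a1b1a2b2a1"
Compressed length: 14

14


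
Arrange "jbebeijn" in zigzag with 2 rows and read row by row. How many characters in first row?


Zigzag "jbebeijn" into 2 rows:
Placing characters:
  'j' => row 0
  'b' => row 1
  'e' => row 0
  'b' => row 1
  'e' => row 0
  'i' => row 1
  'j' => row 0
  'n' => row 1
Rows:
  Row 0: "jeej"
  Row 1: "bbin"
First row length: 4

4


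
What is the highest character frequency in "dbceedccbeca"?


Input: dbceedccbeca
Character counts:
  'a': 1
  'b': 2
  'c': 4
  'd': 2
  'e': 3
Maximum frequency: 4

4


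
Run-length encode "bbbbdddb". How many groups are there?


Input: bbbbdddb
Scanning for consecutive runs:
  Group 1: 'b' x 4 (positions 0-3)
  Group 2: 'd' x 3 (positions 4-6)
  Group 3: 'b' x 1 (positions 7-7)
Total groups: 3

3


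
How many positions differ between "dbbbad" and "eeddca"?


Comparing "dbbbad" and "eeddca" position by position:
  Position 0: 'd' vs 'e' => DIFFER
  Position 1: 'b' vs 'e' => DIFFER
  Position 2: 'b' vs 'd' => DIFFER
  Position 3: 'b' vs 'd' => DIFFER
  Position 4: 'a' vs 'c' => DIFFER
  Position 5: 'd' vs 'a' => DIFFER
Positions that differ: 6

6


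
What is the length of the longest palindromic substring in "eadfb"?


Input: "eadfb"
Checking substrings for palindromes:
  No multi-char palindromic substrings found
Longest palindromic substring: "e" with length 1

1


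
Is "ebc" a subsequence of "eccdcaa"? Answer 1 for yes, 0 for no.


Check if "ebc" is a subsequence of "eccdcaa"
Greedy scan:
  Position 0 ('e'): matches sub[0] = 'e'
  Position 1 ('c'): no match needed
  Position 2 ('c'): no match needed
  Position 3 ('d'): no match needed
  Position 4 ('c'): no match needed
  Position 5 ('a'): no match needed
  Position 6 ('a'): no match needed
Only matched 1/3 characters => not a subsequence

0


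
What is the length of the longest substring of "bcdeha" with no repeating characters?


Input: "bcdeha"
Sliding window (track last position of each char):
  Position 0 ('b'): window [0,0] length 1 -- new best
  Position 1 ('c'): window [0,1] length 2 -- new best
  Position 2 ('d'): window [0,2] length 3 -- new best
  Position 3 ('e'): window [0,3] length 4 -- new best
  Position 4 ('h'): window [0,4] length 5 -- new best
  Position 5 ('a'): window [0,5] length 6 -- new best
Longest substring with no repeats: "bcdeha" with length 6

6


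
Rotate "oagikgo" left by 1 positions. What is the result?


Input: "oagikgo", rotate left by 1
First 1 characters: "o"
Remaining characters: "agikgo"
Concatenate remaining + first: "agikgo" + "o" = "agikgoo"

agikgoo


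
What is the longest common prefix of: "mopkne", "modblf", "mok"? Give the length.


Words: mopkne, modblf, mok
  Position 0: all 'm' => match
  Position 1: all 'o' => match
  Position 2: ('p', 'd', 'k') => mismatch, stop
LCP = "mo" (length 2)

2


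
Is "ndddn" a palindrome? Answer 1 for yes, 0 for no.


Input: ndddn
Reversed: ndddn
  Compare pos 0 ('n') with pos 4 ('n'): match
  Compare pos 1 ('d') with pos 3 ('d'): match
Result: palindrome

1


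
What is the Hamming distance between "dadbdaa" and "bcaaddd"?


Comparing "dadbdaa" and "bcaaddd" position by position:
  Position 0: 'd' vs 'b' => differ
  Position 1: 'a' vs 'c' => differ
  Position 2: 'd' vs 'a' => differ
  Position 3: 'b' vs 'a' => differ
  Position 4: 'd' vs 'd' => same
  Position 5: 'a' vs 'd' => differ
  Position 6: 'a' vs 'd' => differ
Total differences (Hamming distance): 6

6


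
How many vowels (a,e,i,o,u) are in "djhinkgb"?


Input: djhinkgb
Checking each character:
  'd' at position 0: consonant
  'j' at position 1: consonant
  'h' at position 2: consonant
  'i' at position 3: vowel (running total: 1)
  'n' at position 4: consonant
  'k' at position 5: consonant
  'g' at position 6: consonant
  'b' at position 7: consonant
Total vowels: 1

1


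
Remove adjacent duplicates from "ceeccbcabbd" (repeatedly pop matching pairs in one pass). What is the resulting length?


Input: ceeccbcabbd
Stack-based adjacent duplicate removal:
  Read 'c': push. Stack: c
  Read 'e': push. Stack: ce
  Read 'e': matches stack top 'e' => pop. Stack: c
  Read 'c': matches stack top 'c' => pop. Stack: (empty)
  Read 'c': push. Stack: c
  Read 'b': push. Stack: cb
  Read 'c': push. Stack: cbc
  Read 'a': push. Stack: cbca
  Read 'b': push. Stack: cbcab
  Read 'b': matches stack top 'b' => pop. Stack: cbca
  Read 'd': push. Stack: cbcad
Final stack: "cbcad" (length 5)

5


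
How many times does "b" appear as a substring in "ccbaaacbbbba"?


Searching for "b" in "ccbaaacbbbba"
Scanning each position:
  Position 0: "c" => no
  Position 1: "c" => no
  Position 2: "b" => MATCH
  Position 3: "a" => no
  Position 4: "a" => no
  Position 5: "a" => no
  Position 6: "c" => no
  Position 7: "b" => MATCH
  Position 8: "b" => MATCH
  Position 9: "b" => MATCH
  Position 10: "b" => MATCH
  Position 11: "a" => no
Total occurrences: 5

5


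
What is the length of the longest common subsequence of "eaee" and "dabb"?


LCS of "eaee" and "dabb"
DP table:
           d    a    b    b
      0    0    0    0    0
  e   0    0    0    0    0
  a   0    0    1    1    1
  e   0    0    1    1    1
  e   0    0    1    1    1
LCS length = dp[4][4] = 1

1


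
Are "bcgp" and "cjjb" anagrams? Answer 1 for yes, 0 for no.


Strings: "bcgp", "cjjb"
Sorted first:  bcgp
Sorted second: bcjj
Differ at position 2: 'g' vs 'j' => not anagrams

0


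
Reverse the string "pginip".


Input: pginip
Reading characters right to left:
  Position 5: 'p'
  Position 4: 'i'
  Position 3: 'n'
  Position 2: 'i'
  Position 1: 'g'
  Position 0: 'p'
Reversed: pinigp

pinigp


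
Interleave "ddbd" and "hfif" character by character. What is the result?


Interleaving "ddbd" and "hfif":
  Position 0: 'd' from first, 'h' from second => "dh"
  Position 1: 'd' from first, 'f' from second => "df"
  Position 2: 'b' from first, 'i' from second => "bi"
  Position 3: 'd' from first, 'f' from second => "df"
Result: dhdfbidf

dhdfbidf


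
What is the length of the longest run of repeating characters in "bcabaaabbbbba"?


Input: "bcabaaabbbbba"
Scanning for longest run:
  Position 1 ('c'): new char, reset run to 1
  Position 2 ('a'): new char, reset run to 1
  Position 3 ('b'): new char, reset run to 1
  Position 4 ('a'): new char, reset run to 1
  Position 5 ('a'): continues run of 'a', length=2
  Position 6 ('a'): continues run of 'a', length=3
  Position 7 ('b'): new char, reset run to 1
  Position 8 ('b'): continues run of 'b', length=2
  Position 9 ('b'): continues run of 'b', length=3
  Position 10 ('b'): continues run of 'b', length=4
  Position 11 ('b'): continues run of 'b', length=5
  Position 12 ('a'): new char, reset run to 1
Longest run: 'b' with length 5

5


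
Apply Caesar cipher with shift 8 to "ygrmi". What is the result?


Caesar cipher: shift "ygrmi" by 8
  'y' (pos 24) + 8 = pos 6 = 'g'
  'g' (pos 6) + 8 = pos 14 = 'o'
  'r' (pos 17) + 8 = pos 25 = 'z'
  'm' (pos 12) + 8 = pos 20 = 'u'
  'i' (pos 8) + 8 = pos 16 = 'q'
Result: gozuq

gozuq


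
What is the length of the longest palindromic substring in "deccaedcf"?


Input: "deccaedcf"
Checking substrings for palindromes:
  [2:4] "cc" (len 2) => palindrome
Longest palindromic substring: "cc" with length 2

2


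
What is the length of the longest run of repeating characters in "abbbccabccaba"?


Input: "abbbccabccaba"
Scanning for longest run:
  Position 1 ('b'): new char, reset run to 1
  Position 2 ('b'): continues run of 'b', length=2
  Position 3 ('b'): continues run of 'b', length=3
  Position 4 ('c'): new char, reset run to 1
  Position 5 ('c'): continues run of 'c', length=2
  Position 6 ('a'): new char, reset run to 1
  Position 7 ('b'): new char, reset run to 1
  Position 8 ('c'): new char, reset run to 1
  Position 9 ('c'): continues run of 'c', length=2
  Position 10 ('a'): new char, reset run to 1
  Position 11 ('b'): new char, reset run to 1
  Position 12 ('a'): new char, reset run to 1
Longest run: 'b' with length 3

3


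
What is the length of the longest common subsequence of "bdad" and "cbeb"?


LCS of "bdad" and "cbeb"
DP table:
           c    b    e    b
      0    0    0    0    0
  b   0    0    1    1    1
  d   0    0    1    1    1
  a   0    0    1    1    1
  d   0    0    1    1    1
LCS length = dp[4][4] = 1

1


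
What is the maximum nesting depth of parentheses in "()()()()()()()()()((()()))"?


Input: "()()()()()()()()()((()()))"
Tracking depth:
  Position 0 '(': depth becomes 1
  Position 1 ')': depth becomes 0
  Position 2 '(': depth becomes 1
  Position 3 ')': depth becomes 0
  Position 4 '(': depth becomes 1
  Position 5 ')': depth becomes 0
  Position 6 '(': depth becomes 1
  Position 7 ')': depth becomes 0
  Position 8 '(': depth becomes 1
  Position 9 ')': depth becomes 0
  Position 10 '(': depth becomes 1
  Position 11 ')': depth becomes 0
  Position 12 '(': depth becomes 1
  Position 13 ')': depth becomes 0
  Position 14 '(': depth becomes 1
  Position 15 ')': depth becomes 0
  Position 16 '(': depth becomes 1
  Position 17 ')': depth becomes 0
  Position 18 '(': depth becomes 1
  Position 19 '(': depth becomes 2
  Position 20 '(': depth becomes 3
  Position 21 ')': depth becomes 2
  Position 22 '(': depth becomes 3
  Position 23 ')': depth becomes 2
  Position 24 ')': depth becomes 1
  Position 25 ')': depth becomes 0
Maximum depth reached: 3

3


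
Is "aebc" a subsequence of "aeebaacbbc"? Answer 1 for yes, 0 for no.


Check if "aebc" is a subsequence of "aeebaacbbc"
Greedy scan:
  Position 0 ('a'): matches sub[0] = 'a'
  Position 1 ('e'): matches sub[1] = 'e'
  Position 2 ('e'): no match needed
  Position 3 ('b'): matches sub[2] = 'b'
  Position 4 ('a'): no match needed
  Position 5 ('a'): no match needed
  Position 6 ('c'): matches sub[3] = 'c'
  Position 7 ('b'): no match needed
  Position 8 ('b'): no match needed
  Position 9 ('c'): no match needed
All 4 characters matched => is a subsequence

1


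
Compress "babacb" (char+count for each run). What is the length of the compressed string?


Input: babacb
Runs:
  'b' x 1 => "b1"
  'a' x 1 => "a1"
  'b' x 1 => "b1"
  'a' x 1 => "a1"
  'c' x 1 => "c1"
  'b' x 1 => "b1"
Compressed: "b1a1b1a1c1b1"
Compressed length: 12

12


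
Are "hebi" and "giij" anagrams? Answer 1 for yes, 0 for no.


Strings: "hebi", "giij"
Sorted first:  behi
Sorted second: giij
Differ at position 0: 'b' vs 'g' => not anagrams

0


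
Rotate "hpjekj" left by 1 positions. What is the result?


Input: "hpjekj", rotate left by 1
First 1 characters: "h"
Remaining characters: "pjekj"
Concatenate remaining + first: "pjekj" + "h" = "pjekjh"

pjekjh


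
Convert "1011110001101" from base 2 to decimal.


Input: "1011110001101" in base 2
Positional expansion:
  Digit '1' (value 1) x 2^12 = 4096
  Digit '0' (value 0) x 2^11 = 0
  Digit '1' (value 1) x 2^10 = 1024
  Digit '1' (value 1) x 2^9 = 512
  Digit '1' (value 1) x 2^8 = 256
  Digit '1' (value 1) x 2^7 = 128
  Digit '0' (value 0) x 2^6 = 0
  Digit '0' (value 0) x 2^5 = 0
  Digit '0' (value 0) x 2^4 = 0
  Digit '1' (value 1) x 2^3 = 8
  Digit '1' (value 1) x 2^2 = 4
  Digit '0' (value 0) x 2^1 = 0
  Digit '1' (value 1) x 2^0 = 1
Sum = 6029

6029


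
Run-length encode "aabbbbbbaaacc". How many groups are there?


Input: aabbbbbbaaacc
Scanning for consecutive runs:
  Group 1: 'a' x 2 (positions 0-1)
  Group 2: 'b' x 6 (positions 2-7)
  Group 3: 'a' x 3 (positions 8-10)
  Group 4: 'c' x 2 (positions 11-12)
Total groups: 4

4


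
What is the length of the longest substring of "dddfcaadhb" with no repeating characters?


Input: "dddfcaadhb"
Sliding window (track last position of each char):
  Position 0 ('d'): window [0,0] length 1 -- new best
  Position 1 ('d'): repeat (last at 0), move window start to 1
  Position 1 ('d'): window [1,1] length 1
  Position 2 ('d'): repeat (last at 1), move window start to 2
  Position 2 ('d'): window [2,2] length 1
  Position 3 ('f'): window [2,3] length 2 -- new best
  Position 4 ('c'): window [2,4] length 3 -- new best
  Position 5 ('a'): window [2,5] length 4 -- new best
  Position 6 ('a'): repeat (last at 5), move window start to 6
  Position 6 ('a'): window [6,6] length 1
  Position 7 ('d'): window [6,7] length 2
  Position 8 ('h'): window [6,8] length 3
  Position 9 ('b'): window [6,9] length 4
Longest substring with no repeats: "dfca" with length 4

4


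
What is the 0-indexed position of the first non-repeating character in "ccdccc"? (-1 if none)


Input: ccdccc
Character frequencies:
  'c': 5
  'd': 1
Scanning left to right for freq == 1:
  Position 0 ('c'): freq=5, skip
  Position 1 ('c'): freq=5, skip
  Position 2 ('d'): unique! => answer = 2

2


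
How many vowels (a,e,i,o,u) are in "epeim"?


Input: epeim
Checking each character:
  'e' at position 0: vowel (running total: 1)
  'p' at position 1: consonant
  'e' at position 2: vowel (running total: 2)
  'i' at position 3: vowel (running total: 3)
  'm' at position 4: consonant
Total vowels: 3

3


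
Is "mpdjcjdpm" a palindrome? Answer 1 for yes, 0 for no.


Input: mpdjcjdpm
Reversed: mpdjcjdpm
  Compare pos 0 ('m') with pos 8 ('m'): match
  Compare pos 1 ('p') with pos 7 ('p'): match
  Compare pos 2 ('d') with pos 6 ('d'): match
  Compare pos 3 ('j') with pos 5 ('j'): match
Result: palindrome

1


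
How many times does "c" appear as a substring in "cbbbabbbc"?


Searching for "c" in "cbbbabbbc"
Scanning each position:
  Position 0: "c" => MATCH
  Position 1: "b" => no
  Position 2: "b" => no
  Position 3: "b" => no
  Position 4: "a" => no
  Position 5: "b" => no
  Position 6: "b" => no
  Position 7: "b" => no
  Position 8: "c" => MATCH
Total occurrences: 2

2


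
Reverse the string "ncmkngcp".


Input: ncmkngcp
Reading characters right to left:
  Position 7: 'p'
  Position 6: 'c'
  Position 5: 'g'
  Position 4: 'n'
  Position 3: 'k'
  Position 2: 'm'
  Position 1: 'c'
  Position 0: 'n'
Reversed: pcgnkmcn

pcgnkmcn


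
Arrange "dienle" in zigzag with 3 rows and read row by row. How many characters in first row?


Zigzag "dienle" into 3 rows:
Placing characters:
  'd' => row 0
  'i' => row 1
  'e' => row 2
  'n' => row 1
  'l' => row 0
  'e' => row 1
Rows:
  Row 0: "dl"
  Row 1: "ine"
  Row 2: "e"
First row length: 2

2


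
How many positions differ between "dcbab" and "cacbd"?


Comparing "dcbab" and "cacbd" position by position:
  Position 0: 'd' vs 'c' => DIFFER
  Position 1: 'c' vs 'a' => DIFFER
  Position 2: 'b' vs 'c' => DIFFER
  Position 3: 'a' vs 'b' => DIFFER
  Position 4: 'b' vs 'd' => DIFFER
Positions that differ: 5

5


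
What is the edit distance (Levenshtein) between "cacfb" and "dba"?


Computing edit distance: "cacfb" -> "dba"
DP table:
           d    b    a
      0    1    2    3
  c   1    1    2    3
  a   2    2    2    2
  c   3    3    3    3
  f   4    4    4    4
  b   5    5    4    5
Edit distance = dp[5][3] = 5

5


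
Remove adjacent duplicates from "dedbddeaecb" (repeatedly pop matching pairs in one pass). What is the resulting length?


Input: dedbddeaecb
Stack-based adjacent duplicate removal:
  Read 'd': push. Stack: d
  Read 'e': push. Stack: de
  Read 'd': push. Stack: ded
  Read 'b': push. Stack: dedb
  Read 'd': push. Stack: dedbd
  Read 'd': matches stack top 'd' => pop. Stack: dedb
  Read 'e': push. Stack: dedbe
  Read 'a': push. Stack: dedbea
  Read 'e': push. Stack: dedbeae
  Read 'c': push. Stack: dedbeaec
  Read 'b': push. Stack: dedbeaecb
Final stack: "dedbeaecb" (length 9)

9


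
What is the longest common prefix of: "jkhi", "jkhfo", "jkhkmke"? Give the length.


Words: jkhi, jkhfo, jkhkmke
  Position 0: all 'j' => match
  Position 1: all 'k' => match
  Position 2: all 'h' => match
  Position 3: ('i', 'f', 'k') => mismatch, stop
LCP = "jkh" (length 3)

3


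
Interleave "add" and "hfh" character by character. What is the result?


Interleaving "add" and "hfh":
  Position 0: 'a' from first, 'h' from second => "ah"
  Position 1: 'd' from first, 'f' from second => "df"
  Position 2: 'd' from first, 'h' from second => "dh"
Result: ahdfdh

ahdfdh


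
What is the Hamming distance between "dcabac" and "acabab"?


Comparing "dcabac" and "acabab" position by position:
  Position 0: 'd' vs 'a' => differ
  Position 1: 'c' vs 'c' => same
  Position 2: 'a' vs 'a' => same
  Position 3: 'b' vs 'b' => same
  Position 4: 'a' vs 'a' => same
  Position 5: 'c' vs 'b' => differ
Total differences (Hamming distance): 2

2


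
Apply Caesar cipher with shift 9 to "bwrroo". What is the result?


Caesar cipher: shift "bwrroo" by 9
  'b' (pos 1) + 9 = pos 10 = 'k'
  'w' (pos 22) + 9 = pos 5 = 'f'
  'r' (pos 17) + 9 = pos 0 = 'a'
  'r' (pos 17) + 9 = pos 0 = 'a'
  'o' (pos 14) + 9 = pos 23 = 'x'
  'o' (pos 14) + 9 = pos 23 = 'x'
Result: kfaaxx

kfaaxx


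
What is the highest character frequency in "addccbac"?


Input: addccbac
Character counts:
  'a': 2
  'b': 1
  'c': 3
  'd': 2
Maximum frequency: 3

3


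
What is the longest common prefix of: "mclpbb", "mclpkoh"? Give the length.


Words: mclpbb, mclpkoh
  Position 0: all 'm' => match
  Position 1: all 'c' => match
  Position 2: all 'l' => match
  Position 3: all 'p' => match
  Position 4: ('b', 'k') => mismatch, stop
LCP = "mclp" (length 4)

4


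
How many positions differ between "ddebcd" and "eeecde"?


Comparing "ddebcd" and "eeecde" position by position:
  Position 0: 'd' vs 'e' => DIFFER
  Position 1: 'd' vs 'e' => DIFFER
  Position 2: 'e' vs 'e' => same
  Position 3: 'b' vs 'c' => DIFFER
  Position 4: 'c' vs 'd' => DIFFER
  Position 5: 'd' vs 'e' => DIFFER
Positions that differ: 5

5


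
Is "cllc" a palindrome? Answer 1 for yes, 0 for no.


Input: cllc
Reversed: cllc
  Compare pos 0 ('c') with pos 3 ('c'): match
  Compare pos 1 ('l') with pos 2 ('l'): match
Result: palindrome

1


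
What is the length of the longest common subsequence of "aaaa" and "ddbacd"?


LCS of "aaaa" and "ddbacd"
DP table:
           d    d    b    a    c    d
      0    0    0    0    0    0    0
  a   0    0    0    0    1    1    1
  a   0    0    0    0    1    1    1
  a   0    0    0    0    1    1    1
  a   0    0    0    0    1    1    1
LCS length = dp[4][6] = 1

1


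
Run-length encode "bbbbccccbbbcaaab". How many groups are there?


Input: bbbbccccbbbcaaab
Scanning for consecutive runs:
  Group 1: 'b' x 4 (positions 0-3)
  Group 2: 'c' x 4 (positions 4-7)
  Group 3: 'b' x 3 (positions 8-10)
  Group 4: 'c' x 1 (positions 11-11)
  Group 5: 'a' x 3 (positions 12-14)
  Group 6: 'b' x 1 (positions 15-15)
Total groups: 6

6


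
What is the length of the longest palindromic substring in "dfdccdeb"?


Input: "dfdccdeb"
Checking substrings for palindromes:
  [2:6] "dccd" (len 4) => palindrome
  [0:3] "dfd" (len 3) => palindrome
  [3:5] "cc" (len 2) => palindrome
Longest palindromic substring: "dccd" with length 4

4


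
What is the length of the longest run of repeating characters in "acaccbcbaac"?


Input: "acaccbcbaac"
Scanning for longest run:
  Position 1 ('c'): new char, reset run to 1
  Position 2 ('a'): new char, reset run to 1
  Position 3 ('c'): new char, reset run to 1
  Position 4 ('c'): continues run of 'c', length=2
  Position 5 ('b'): new char, reset run to 1
  Position 6 ('c'): new char, reset run to 1
  Position 7 ('b'): new char, reset run to 1
  Position 8 ('a'): new char, reset run to 1
  Position 9 ('a'): continues run of 'a', length=2
  Position 10 ('c'): new char, reset run to 1
Longest run: 'c' with length 2

2


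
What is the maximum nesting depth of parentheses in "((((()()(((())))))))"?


Input: "((((()()(((())))))))"
Tracking depth:
  Position 0 '(': depth becomes 1
  Position 1 '(': depth becomes 2
  Position 2 '(': depth becomes 3
  Position 3 '(': depth becomes 4
  Position 4 '(': depth becomes 5
  Position 5 ')': depth becomes 4
  Position 6 '(': depth becomes 5
  Position 7 ')': depth becomes 4
  Position 8 '(': depth becomes 5
  Position 9 '(': depth becomes 6
  Position 10 '(': depth becomes 7
  Position 11 '(': depth becomes 8
  Position 12 ')': depth becomes 7
  Position 13 ')': depth becomes 6
  Position 14 ')': depth becomes 5
  Position 15 ')': depth becomes 4
  Position 16 ')': depth becomes 3
  Position 17 ')': depth becomes 2
  Position 18 ')': depth becomes 1
  Position 19 ')': depth becomes 0
Maximum depth reached: 8

8


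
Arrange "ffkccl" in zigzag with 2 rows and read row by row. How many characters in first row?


Zigzag "ffkccl" into 2 rows:
Placing characters:
  'f' => row 0
  'f' => row 1
  'k' => row 0
  'c' => row 1
  'c' => row 0
  'l' => row 1
Rows:
  Row 0: "fkc"
  Row 1: "fcl"
First row length: 3

3


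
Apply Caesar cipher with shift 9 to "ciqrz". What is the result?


Caesar cipher: shift "ciqrz" by 9
  'c' (pos 2) + 9 = pos 11 = 'l'
  'i' (pos 8) + 9 = pos 17 = 'r'
  'q' (pos 16) + 9 = pos 25 = 'z'
  'r' (pos 17) + 9 = pos 0 = 'a'
  'z' (pos 25) + 9 = pos 8 = 'i'
Result: lrzai

lrzai


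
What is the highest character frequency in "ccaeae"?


Input: ccaeae
Character counts:
  'a': 2
  'c': 2
  'e': 2
Maximum frequency: 2

2


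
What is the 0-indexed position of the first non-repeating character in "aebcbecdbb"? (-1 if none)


Input: aebcbecdbb
Character frequencies:
  'a': 1
  'b': 4
  'c': 2
  'd': 1
  'e': 2
Scanning left to right for freq == 1:
  Position 0 ('a'): unique! => answer = 0

0


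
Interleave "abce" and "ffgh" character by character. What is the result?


Interleaving "abce" and "ffgh":
  Position 0: 'a' from first, 'f' from second => "af"
  Position 1: 'b' from first, 'f' from second => "bf"
  Position 2: 'c' from first, 'g' from second => "cg"
  Position 3: 'e' from first, 'h' from second => "eh"
Result: afbfcgeh

afbfcgeh


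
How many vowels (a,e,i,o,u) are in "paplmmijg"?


Input: paplmmijg
Checking each character:
  'p' at position 0: consonant
  'a' at position 1: vowel (running total: 1)
  'p' at position 2: consonant
  'l' at position 3: consonant
  'm' at position 4: consonant
  'm' at position 5: consonant
  'i' at position 6: vowel (running total: 2)
  'j' at position 7: consonant
  'g' at position 8: consonant
Total vowels: 2

2


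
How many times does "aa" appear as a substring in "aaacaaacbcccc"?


Searching for "aa" in "aaacaaacbcccc"
Scanning each position:
  Position 0: "aa" => MATCH
  Position 1: "aa" => MATCH
  Position 2: "ac" => no
  Position 3: "ca" => no
  Position 4: "aa" => MATCH
  Position 5: "aa" => MATCH
  Position 6: "ac" => no
  Position 7: "cb" => no
  Position 8: "bc" => no
  Position 9: "cc" => no
  Position 10: "cc" => no
  Position 11: "cc" => no
Total occurrences: 4

4


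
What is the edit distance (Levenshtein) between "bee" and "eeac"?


Computing edit distance: "bee" -> "eeac"
DP table:
           e    e    a    c
      0    1    2    3    4
  b   1    1    2    3    4
  e   2    1    1    2    3
  e   3    2    1    2    3
Edit distance = dp[3][4] = 3

3


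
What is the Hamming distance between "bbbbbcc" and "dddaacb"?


Comparing "bbbbbcc" and "dddaacb" position by position:
  Position 0: 'b' vs 'd' => differ
  Position 1: 'b' vs 'd' => differ
  Position 2: 'b' vs 'd' => differ
  Position 3: 'b' vs 'a' => differ
  Position 4: 'b' vs 'a' => differ
  Position 5: 'c' vs 'c' => same
  Position 6: 'c' vs 'b' => differ
Total differences (Hamming distance): 6

6


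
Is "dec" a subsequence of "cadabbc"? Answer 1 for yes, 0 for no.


Check if "dec" is a subsequence of "cadabbc"
Greedy scan:
  Position 0 ('c'): no match needed
  Position 1 ('a'): no match needed
  Position 2 ('d'): matches sub[0] = 'd'
  Position 3 ('a'): no match needed
  Position 4 ('b'): no match needed
  Position 5 ('b'): no match needed
  Position 6 ('c'): no match needed
Only matched 1/3 characters => not a subsequence

0


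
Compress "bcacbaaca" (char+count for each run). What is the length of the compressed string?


Input: bcacbaaca
Runs:
  'b' x 1 => "b1"
  'c' x 1 => "c1"
  'a' x 1 => "a1"
  'c' x 1 => "c1"
  'b' x 1 => "b1"
  'a' x 2 => "a2"
  'c' x 1 => "c1"
  'a' x 1 => "a1"
Compressed: "b1c1a1c1b1a2c1a1"
Compressed length: 16

16


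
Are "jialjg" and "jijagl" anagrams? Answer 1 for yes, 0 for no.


Strings: "jialjg", "jijagl"
Sorted first:  agijjl
Sorted second: agijjl
Sorted forms match => anagrams

1


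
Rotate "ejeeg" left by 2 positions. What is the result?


Input: "ejeeg", rotate left by 2
First 2 characters: "ej"
Remaining characters: "eeg"
Concatenate remaining + first: "eeg" + "ej" = "eegej"

eegej


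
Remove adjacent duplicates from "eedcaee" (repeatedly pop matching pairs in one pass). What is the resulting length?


Input: eedcaee
Stack-based adjacent duplicate removal:
  Read 'e': push. Stack: e
  Read 'e': matches stack top 'e' => pop. Stack: (empty)
  Read 'd': push. Stack: d
  Read 'c': push. Stack: dc
  Read 'a': push. Stack: dca
  Read 'e': push. Stack: dcae
  Read 'e': matches stack top 'e' => pop. Stack: dca
Final stack: "dca" (length 3)

3


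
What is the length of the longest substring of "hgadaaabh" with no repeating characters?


Input: "hgadaaabh"
Sliding window (track last position of each char):
  Position 0 ('h'): window [0,0] length 1 -- new best
  Position 1 ('g'): window [0,1] length 2 -- new best
  Position 2 ('a'): window [0,2] length 3 -- new best
  Position 3 ('d'): window [0,3] length 4 -- new best
  Position 4 ('a'): repeat (last at 2), move window start to 3
  Position 4 ('a'): window [3,4] length 2
  Position 5 ('a'): repeat (last at 4), move window start to 5
  Position 5 ('a'): window [5,5] length 1
  Position 6 ('a'): repeat (last at 5), move window start to 6
  Position 6 ('a'): window [6,6] length 1
  Position 7 ('b'): window [6,7] length 2
  Position 8 ('h'): window [6,8] length 3
Longest substring with no repeats: "hgad" with length 4

4


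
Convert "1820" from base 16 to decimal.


Input: "1820" in base 16
Positional expansion:
  Digit '1' (value 1) x 16^3 = 4096
  Digit '8' (value 8) x 16^2 = 2048
  Digit '2' (value 2) x 16^1 = 32
  Digit '0' (value 0) x 16^0 = 0
Sum = 6176

6176


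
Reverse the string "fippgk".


Input: fippgk
Reading characters right to left:
  Position 5: 'k'
  Position 4: 'g'
  Position 3: 'p'
  Position 2: 'p'
  Position 1: 'i'
  Position 0: 'f'
Reversed: kgppif

kgppif


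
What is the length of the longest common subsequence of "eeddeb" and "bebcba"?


LCS of "eeddeb" and "bebcba"
DP table:
           b    e    b    c    b    a
      0    0    0    0    0    0    0
  e   0    0    1    1    1    1    1
  e   0    0    1    1    1    1    1
  d   0    0    1    1    1    1    1
  d   0    0    1    1    1    1    1
  e   0    0    1    1    1    1    1
  b   0    1    1    2    2    2    2
LCS length = dp[6][6] = 2

2


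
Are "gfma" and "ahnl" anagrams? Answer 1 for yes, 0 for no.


Strings: "gfma", "ahnl"
Sorted first:  afgm
Sorted second: ahln
Differ at position 1: 'f' vs 'h' => not anagrams

0


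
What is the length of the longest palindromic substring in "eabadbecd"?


Input: "eabadbecd"
Checking substrings for palindromes:
  [1:4] "aba" (len 3) => palindrome
Longest palindromic substring: "aba" with length 3

3


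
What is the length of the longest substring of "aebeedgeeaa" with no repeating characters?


Input: "aebeedgeeaa"
Sliding window (track last position of each char):
  Position 0 ('a'): window [0,0] length 1 -- new best
  Position 1 ('e'): window [0,1] length 2 -- new best
  Position 2 ('b'): window [0,2] length 3 -- new best
  Position 3 ('e'): repeat (last at 1), move window start to 2
  Position 3 ('e'): window [2,3] length 2
  Position 4 ('e'): repeat (last at 3), move window start to 4
  Position 4 ('e'): window [4,4] length 1
  Position 5 ('d'): window [4,5] length 2
  Position 6 ('g'): window [4,6] length 3
  Position 7 ('e'): repeat (last at 4), move window start to 5
  Position 7 ('e'): window [5,7] length 3
  Position 8 ('e'): repeat (last at 7), move window start to 8
  Position 8 ('e'): window [8,8] length 1
  Position 9 ('a'): window [8,9] length 2
  Position 10 ('a'): repeat (last at 9), move window start to 10
  Position 10 ('a'): window [10,10] length 1
Longest substring with no repeats: "aeb" with length 3

3


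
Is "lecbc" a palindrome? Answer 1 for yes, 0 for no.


Input: lecbc
Reversed: cbcel
  Compare pos 0 ('l') with pos 4 ('c'): MISMATCH
  Compare pos 1 ('e') with pos 3 ('b'): MISMATCH
Result: not a palindrome

0


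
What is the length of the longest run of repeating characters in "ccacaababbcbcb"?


Input: "ccacaababbcbcb"
Scanning for longest run:
  Position 1 ('c'): continues run of 'c', length=2
  Position 2 ('a'): new char, reset run to 1
  Position 3 ('c'): new char, reset run to 1
  Position 4 ('a'): new char, reset run to 1
  Position 5 ('a'): continues run of 'a', length=2
  Position 6 ('b'): new char, reset run to 1
  Position 7 ('a'): new char, reset run to 1
  Position 8 ('b'): new char, reset run to 1
  Position 9 ('b'): continues run of 'b', length=2
  Position 10 ('c'): new char, reset run to 1
  Position 11 ('b'): new char, reset run to 1
  Position 12 ('c'): new char, reset run to 1
  Position 13 ('b'): new char, reset run to 1
Longest run: 'c' with length 2

2


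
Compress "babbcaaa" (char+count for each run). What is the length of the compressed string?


Input: babbcaaa
Runs:
  'b' x 1 => "b1"
  'a' x 1 => "a1"
  'b' x 2 => "b2"
  'c' x 1 => "c1"
  'a' x 3 => "a3"
Compressed: "b1a1b2c1a3"
Compressed length: 10

10


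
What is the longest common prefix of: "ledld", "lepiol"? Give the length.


Words: ledld, lepiol
  Position 0: all 'l' => match
  Position 1: all 'e' => match
  Position 2: ('d', 'p') => mismatch, stop
LCP = "le" (length 2)

2


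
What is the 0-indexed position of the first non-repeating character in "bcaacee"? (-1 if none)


Input: bcaacee
Character frequencies:
  'a': 2
  'b': 1
  'c': 2
  'e': 2
Scanning left to right for freq == 1:
  Position 0 ('b'): unique! => answer = 0

0


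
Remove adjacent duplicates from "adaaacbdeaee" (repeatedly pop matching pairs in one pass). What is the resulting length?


Input: adaaacbdeaee
Stack-based adjacent duplicate removal:
  Read 'a': push. Stack: a
  Read 'd': push. Stack: ad
  Read 'a': push. Stack: ada
  Read 'a': matches stack top 'a' => pop. Stack: ad
  Read 'a': push. Stack: ada
  Read 'c': push. Stack: adac
  Read 'b': push. Stack: adacb
  Read 'd': push. Stack: adacbd
  Read 'e': push. Stack: adacbde
  Read 'a': push. Stack: adacbdea
  Read 'e': push. Stack: adacbdeae
  Read 'e': matches stack top 'e' => pop. Stack: adacbdea
Final stack: "adacbdea" (length 8)

8
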